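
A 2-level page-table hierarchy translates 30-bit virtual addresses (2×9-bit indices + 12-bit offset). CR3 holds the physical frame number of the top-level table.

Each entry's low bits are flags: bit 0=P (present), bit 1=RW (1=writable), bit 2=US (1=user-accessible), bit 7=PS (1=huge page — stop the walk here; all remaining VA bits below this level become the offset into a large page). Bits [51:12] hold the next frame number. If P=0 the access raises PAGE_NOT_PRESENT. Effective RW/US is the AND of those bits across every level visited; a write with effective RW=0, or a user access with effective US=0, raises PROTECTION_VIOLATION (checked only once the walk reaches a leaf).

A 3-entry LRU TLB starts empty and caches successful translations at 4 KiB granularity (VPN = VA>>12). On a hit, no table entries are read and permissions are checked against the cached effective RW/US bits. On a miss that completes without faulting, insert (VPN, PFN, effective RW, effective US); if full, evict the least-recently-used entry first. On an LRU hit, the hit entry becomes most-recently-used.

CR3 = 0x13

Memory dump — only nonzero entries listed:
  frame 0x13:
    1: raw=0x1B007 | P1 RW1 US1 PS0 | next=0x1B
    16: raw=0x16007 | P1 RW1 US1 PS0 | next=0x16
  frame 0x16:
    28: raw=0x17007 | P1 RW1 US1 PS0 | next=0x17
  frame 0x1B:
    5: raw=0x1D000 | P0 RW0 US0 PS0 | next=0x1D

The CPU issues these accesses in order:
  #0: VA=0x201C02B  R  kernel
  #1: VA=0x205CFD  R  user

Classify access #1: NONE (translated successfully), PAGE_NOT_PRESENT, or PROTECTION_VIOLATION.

Per-access translation:
#0 VA=0x201C02B (r,kernel):
  L0: frame=0x13 idx=16 entry=0x16007 [P=1 RW=1 US=1 PS=0]
  L1: frame=0x16 idx=28 entry=0x17007 [P=1 RW=1 US=1 PS=0]
  ✓ 0x1702B  — 2 lookups
#1 VA=0x205CFD (r,user):
  L0: frame=0x13 idx=1 entry=0x1B007 [P=1 RW=1 US=1 PS=0]
  L1: frame=0x1B idx=5 entry=0x1D000 [P=0 RW=0 US=0 PS=0]
  ✗ PAGE_NOT_PRESENT  [2 reads]

Access #1 fault: PAGE_NOT_PRESENT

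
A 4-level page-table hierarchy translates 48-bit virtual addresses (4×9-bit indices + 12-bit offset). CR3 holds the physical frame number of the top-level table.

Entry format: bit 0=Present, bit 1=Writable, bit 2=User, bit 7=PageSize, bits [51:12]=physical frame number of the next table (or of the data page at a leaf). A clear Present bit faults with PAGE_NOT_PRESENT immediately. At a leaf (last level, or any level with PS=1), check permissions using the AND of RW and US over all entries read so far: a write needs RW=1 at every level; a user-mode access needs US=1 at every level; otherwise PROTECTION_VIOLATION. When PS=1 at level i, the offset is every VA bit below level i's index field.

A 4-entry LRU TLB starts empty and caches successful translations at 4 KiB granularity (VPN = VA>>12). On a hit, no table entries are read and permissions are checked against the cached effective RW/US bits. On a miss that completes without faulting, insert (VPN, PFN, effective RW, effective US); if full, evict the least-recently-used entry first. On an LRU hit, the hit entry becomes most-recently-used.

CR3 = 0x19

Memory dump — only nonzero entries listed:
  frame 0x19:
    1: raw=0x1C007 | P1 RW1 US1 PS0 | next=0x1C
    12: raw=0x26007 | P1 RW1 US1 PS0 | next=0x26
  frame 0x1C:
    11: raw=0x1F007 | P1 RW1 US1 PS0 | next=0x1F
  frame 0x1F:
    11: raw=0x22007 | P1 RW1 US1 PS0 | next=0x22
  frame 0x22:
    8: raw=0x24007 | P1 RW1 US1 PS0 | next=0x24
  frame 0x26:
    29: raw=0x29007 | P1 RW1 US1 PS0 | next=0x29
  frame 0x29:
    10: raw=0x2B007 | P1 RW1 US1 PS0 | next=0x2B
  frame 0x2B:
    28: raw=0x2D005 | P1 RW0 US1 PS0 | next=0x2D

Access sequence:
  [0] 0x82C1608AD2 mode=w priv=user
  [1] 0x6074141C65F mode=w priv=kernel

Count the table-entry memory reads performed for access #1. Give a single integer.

Walk each access:
#0 VA=0x82C1608AD2 (w,user):
  [0] read 0x19 idx=1: raw=0x1C007 flags P=1 W=1 U=1 S=0
  [1] read 0x1C idx=11: raw=0x1F007 flags P=1 W=1 U=1 S=0
  [2] read 0x1F idx=11: raw=0x22007 flags P=1 W=1 U=1 S=0
  [3] read 0x22 idx=8: raw=0x24007 flags P=1 W=1 U=1 S=0
  ⇒ phys 0x24AD2  [4 reads]
#1 VA=0x6074141C65F (w,kernel):
  [0] read 0x19 idx=12: raw=0x26007 flags P=1 W=1 U=1 S=0
  [1] read 0x26 idx=29: raw=0x29007 flags P=1 W=1 U=1 S=0
  [2] read 0x29 idx=10: raw=0x2B007 flags P=1 W=1 U=1 S=0
  [3] read 0x2B idx=28: raw=0x2D005 flags P=1 W=0 U=1 S=0
  ✗ PROTECTION_VIOLATION  [4 reads]

Entries read for #1: 4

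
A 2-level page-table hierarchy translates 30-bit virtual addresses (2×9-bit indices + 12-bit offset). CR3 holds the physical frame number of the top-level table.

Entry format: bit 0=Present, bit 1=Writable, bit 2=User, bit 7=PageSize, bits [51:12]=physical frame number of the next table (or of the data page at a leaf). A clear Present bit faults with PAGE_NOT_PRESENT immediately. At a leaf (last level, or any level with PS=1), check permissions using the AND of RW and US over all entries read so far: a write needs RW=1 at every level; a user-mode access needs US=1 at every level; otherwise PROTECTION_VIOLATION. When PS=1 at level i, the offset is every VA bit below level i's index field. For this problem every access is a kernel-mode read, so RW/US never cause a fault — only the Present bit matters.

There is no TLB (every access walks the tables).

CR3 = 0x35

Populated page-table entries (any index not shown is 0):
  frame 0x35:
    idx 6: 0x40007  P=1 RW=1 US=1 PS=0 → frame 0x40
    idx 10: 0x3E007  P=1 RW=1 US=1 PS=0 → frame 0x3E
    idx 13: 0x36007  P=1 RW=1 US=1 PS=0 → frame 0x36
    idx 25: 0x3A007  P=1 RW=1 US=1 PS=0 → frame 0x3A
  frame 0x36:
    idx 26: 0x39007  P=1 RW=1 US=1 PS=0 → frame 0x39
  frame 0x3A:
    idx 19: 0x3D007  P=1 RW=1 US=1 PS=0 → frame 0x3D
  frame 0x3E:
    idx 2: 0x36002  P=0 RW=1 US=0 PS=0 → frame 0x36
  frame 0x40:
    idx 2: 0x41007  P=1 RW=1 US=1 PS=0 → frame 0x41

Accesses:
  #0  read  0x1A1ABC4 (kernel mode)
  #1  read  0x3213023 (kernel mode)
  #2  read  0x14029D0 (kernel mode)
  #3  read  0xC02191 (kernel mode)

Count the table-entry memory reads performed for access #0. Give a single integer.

Walk each access:
#0 VA=0x1A1ABC4 (r,kernel):
  [0] read 0x35 idx=13: raw=0x36007 flags P=1 W=1 U=1 S=0
  [1] read 0x36 idx=26: raw=0x39007 flags P=1 W=1 U=1 S=0
  ⇒ phys 0x39BC4  [2 reads]
#1 VA=0x3213023 (r,kernel):
  [0] read 0x35 idx=25: raw=0x3A007 flags P=1 W=1 U=1 S=0
  [1] read 0x3A idx=19: raw=0x3D007 flags P=1 W=1 U=1 S=0
  ⇒ phys 0x3D023  [2 reads]
#2 VA=0x14029D0 (r,kernel):
  [0] read 0x35 idx=10: raw=0x3E007 flags P=1 W=1 U=1 S=0
  [1] read 0x3E idx=2: raw=0x36002 flags P=0 W=1 U=0 S=0
  ✗ PAGE_NOT_PRESENT  [2 reads]
#3 VA=0xC02191 (r,kernel):
  [0] read 0x35 idx=6: raw=0x40007 flags P=1 W=1 U=1 S=0
  [1] read 0x40 idx=2: raw=0x41007 flags P=1 W=1 U=1 S=0
  ⇒ phys 0x41191  [2 reads]

Entries read for #0: 2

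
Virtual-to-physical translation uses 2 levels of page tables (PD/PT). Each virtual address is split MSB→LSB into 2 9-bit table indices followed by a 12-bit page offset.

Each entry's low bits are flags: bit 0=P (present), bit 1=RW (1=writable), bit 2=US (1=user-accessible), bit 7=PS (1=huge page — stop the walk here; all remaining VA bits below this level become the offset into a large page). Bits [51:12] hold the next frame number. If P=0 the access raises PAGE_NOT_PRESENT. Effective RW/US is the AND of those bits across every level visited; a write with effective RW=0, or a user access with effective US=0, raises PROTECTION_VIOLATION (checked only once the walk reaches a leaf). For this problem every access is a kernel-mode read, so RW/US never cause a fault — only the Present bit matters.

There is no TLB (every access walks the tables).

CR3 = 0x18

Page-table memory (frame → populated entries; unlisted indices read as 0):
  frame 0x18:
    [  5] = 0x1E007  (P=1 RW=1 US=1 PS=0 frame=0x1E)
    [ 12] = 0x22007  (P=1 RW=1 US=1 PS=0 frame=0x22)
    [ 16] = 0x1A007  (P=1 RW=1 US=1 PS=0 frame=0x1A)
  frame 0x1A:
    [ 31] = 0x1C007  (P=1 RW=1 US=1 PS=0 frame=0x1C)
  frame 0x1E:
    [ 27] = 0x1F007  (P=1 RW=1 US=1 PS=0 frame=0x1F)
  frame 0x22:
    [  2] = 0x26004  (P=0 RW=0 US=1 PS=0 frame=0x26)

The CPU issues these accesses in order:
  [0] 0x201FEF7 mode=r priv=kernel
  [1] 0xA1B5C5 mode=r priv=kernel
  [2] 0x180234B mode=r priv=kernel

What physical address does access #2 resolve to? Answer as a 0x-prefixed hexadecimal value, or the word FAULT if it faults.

Trace:
#0 VA=0x201FEF7 (r,kernel):
  lvl0: tbl 0x18, slot 16 ⇒ 0x1A007 (P1/RW1/US1/PS0)
  lvl1: tbl 0x1A, slot 31 ⇒ 0x1C007 (P1/RW1/US1/PS0)
  ⇒ phys 0x1CEF7  [2 reads]
#1 VA=0xA1B5C5 (r,kernel):
  lvl0: tbl 0x18, slot 5 ⇒ 0x1E007 (P1/RW1/US1/PS0)
  lvl1: tbl 0x1E, slot 27 ⇒ 0x1F007 (P1/RW1/US1/PS0)
  ⇒ phys 0x1F5C5  [2 reads]
#2 VA=0x180234B (r,kernel):
  lvl0: tbl 0x18, slot 12 ⇒ 0x22007 (P1/RW1/US1/PS0)
  lvl1: tbl 0x22, slot 2 ⇒ 0x26004 (P0/RW0/US1/PS0)
  ⇒ fault: PAGE_NOT_PRESENT  — 2 lookups

Access #2 PA: FAULT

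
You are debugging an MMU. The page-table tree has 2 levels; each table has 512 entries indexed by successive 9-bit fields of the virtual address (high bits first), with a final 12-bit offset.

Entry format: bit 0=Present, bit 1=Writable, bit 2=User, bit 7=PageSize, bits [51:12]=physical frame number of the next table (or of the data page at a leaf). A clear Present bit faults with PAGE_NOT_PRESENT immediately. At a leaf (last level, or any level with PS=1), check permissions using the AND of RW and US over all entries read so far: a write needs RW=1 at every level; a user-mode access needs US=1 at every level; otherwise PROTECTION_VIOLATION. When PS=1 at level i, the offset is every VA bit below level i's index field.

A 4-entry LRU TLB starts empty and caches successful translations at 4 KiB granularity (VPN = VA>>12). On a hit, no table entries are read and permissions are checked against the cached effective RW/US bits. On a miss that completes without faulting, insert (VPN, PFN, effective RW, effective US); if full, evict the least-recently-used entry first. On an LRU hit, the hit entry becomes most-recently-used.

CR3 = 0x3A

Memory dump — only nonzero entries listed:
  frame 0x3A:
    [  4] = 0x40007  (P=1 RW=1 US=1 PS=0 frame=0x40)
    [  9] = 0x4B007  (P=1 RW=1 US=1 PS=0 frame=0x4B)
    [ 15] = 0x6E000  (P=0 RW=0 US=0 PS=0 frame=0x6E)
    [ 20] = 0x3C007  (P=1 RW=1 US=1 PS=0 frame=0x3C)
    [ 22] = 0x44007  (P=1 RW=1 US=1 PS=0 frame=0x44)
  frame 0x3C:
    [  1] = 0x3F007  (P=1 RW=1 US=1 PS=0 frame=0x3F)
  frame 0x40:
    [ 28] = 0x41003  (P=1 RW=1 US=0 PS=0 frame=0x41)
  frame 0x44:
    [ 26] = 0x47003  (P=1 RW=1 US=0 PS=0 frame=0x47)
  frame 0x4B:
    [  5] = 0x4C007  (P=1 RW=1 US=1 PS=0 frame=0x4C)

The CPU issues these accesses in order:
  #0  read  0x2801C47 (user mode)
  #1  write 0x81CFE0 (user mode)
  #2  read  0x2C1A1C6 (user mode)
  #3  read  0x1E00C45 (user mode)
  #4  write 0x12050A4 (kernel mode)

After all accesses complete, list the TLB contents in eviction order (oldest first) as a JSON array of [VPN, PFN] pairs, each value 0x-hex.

Per-access translation:
#0 VA=0x2801C47 (r,user):
  lvl0: tbl 0x3A, slot 20 ⇒ 0x3C007 (P1/RW1/US1/PS0)
  lvl1: tbl 0x3C, slot 1 ⇒ 0x3F007 (P1/RW1/US1/PS0)
  ✓ 0x3FC47  — 2 lookups
#1 VA=0x81CFE0 (w,user):
  lvl0: tbl 0x3A, slot 4 ⇒ 0x40007 (P1/RW1/US1/PS0)
  lvl1: tbl 0x40, slot 28 ⇒ 0x41003 (P1/RW1/US0/PS0)
  ⇒ fault: PROTECTION_VIOLATION  — 2 lookups
#2 VA=0x2C1A1C6 (r,user):
  lvl0: tbl 0x3A, slot 22 ⇒ 0x44007 (P1/RW1/US1/PS0)
  lvl1: tbl 0x44, slot 26 ⇒ 0x47003 (P1/RW1/US0/PS0)
  ⇒ fault: PROTECTION_VIOLATION  — 2 lookups
#3 VA=0x1E00C45 (r,user):
  lvl0: tbl 0x3A, slot 15 ⇒ 0x6E000 (P0/RW0/US0/PS0)
  ⇒ fault: PAGE_NOT_PRESENT  — 1 lookups
#4 VA=0x12050A4 (w,kernel):
  lvl0: tbl 0x3A, slot 9 ⇒ 0x4B007 (P1/RW1/US1/PS0)
  lvl1: tbl 0x4B, slot 5 ⇒ 0x4C007 (P1/RW1/US1/PS0)
  ✓ 0x4C0A4  — 2 lookups

TLB: [["0x2801", "0x3F"], ["0x1205", "0x4C"]]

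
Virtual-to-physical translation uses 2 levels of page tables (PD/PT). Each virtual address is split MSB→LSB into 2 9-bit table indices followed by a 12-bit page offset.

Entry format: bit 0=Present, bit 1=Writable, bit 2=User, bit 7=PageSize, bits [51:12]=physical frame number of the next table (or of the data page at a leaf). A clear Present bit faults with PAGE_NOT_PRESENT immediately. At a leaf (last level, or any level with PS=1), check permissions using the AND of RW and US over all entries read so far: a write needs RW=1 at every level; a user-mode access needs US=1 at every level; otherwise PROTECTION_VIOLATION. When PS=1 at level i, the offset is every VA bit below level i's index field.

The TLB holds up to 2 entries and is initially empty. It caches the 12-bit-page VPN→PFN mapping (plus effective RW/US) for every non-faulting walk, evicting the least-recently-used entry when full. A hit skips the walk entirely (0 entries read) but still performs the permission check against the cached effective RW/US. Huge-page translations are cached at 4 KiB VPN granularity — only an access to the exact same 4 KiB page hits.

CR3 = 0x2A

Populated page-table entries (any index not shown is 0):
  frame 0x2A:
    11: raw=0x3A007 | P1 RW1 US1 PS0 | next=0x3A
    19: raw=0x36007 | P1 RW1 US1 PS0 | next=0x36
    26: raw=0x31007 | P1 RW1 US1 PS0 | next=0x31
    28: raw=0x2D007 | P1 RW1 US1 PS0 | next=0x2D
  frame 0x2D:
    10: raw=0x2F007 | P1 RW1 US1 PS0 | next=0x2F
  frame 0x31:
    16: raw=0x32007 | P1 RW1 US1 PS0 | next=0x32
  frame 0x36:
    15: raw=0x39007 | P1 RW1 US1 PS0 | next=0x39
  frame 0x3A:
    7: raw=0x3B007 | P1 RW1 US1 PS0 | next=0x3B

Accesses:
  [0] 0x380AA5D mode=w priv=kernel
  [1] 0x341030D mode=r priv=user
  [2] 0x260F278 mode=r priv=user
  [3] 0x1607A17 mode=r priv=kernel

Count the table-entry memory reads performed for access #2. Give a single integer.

Walk each access:
#0 VA=0x380AA5D (w,kernel):
  L0 @0x2A[28] → 0x2D007  P=1,RW=1,US=1,PS=0
  L1 @0x2D[10] → 0x2F007  P=1,RW=1,US=1,PS=0
  ⇒ phys 0x2FA5D  [2 reads]
#1 VA=0x341030D (r,user):
  L0 @0x2A[26] → 0x31007  P=1,RW=1,US=1,PS=0
  L1 @0x31[16] → 0x32007  P=1,RW=1,US=1,PS=0
  ⇒ phys 0x3230D  [2 reads]
#2 VA=0x260F278 (r,user):
  L0 @0x2A[19] → 0x36007  P=1,RW=1,US=1,PS=0
  L1 @0x36[15] → 0x39007  P=1,RW=1,US=1,PS=0
  ⇒ phys 0x39278  [2 reads]
#3 VA=0x1607A17 (r,kernel):
  L0 @0x2A[11] → 0x3A007  P=1,RW=1,US=1,PS=0
  L1 @0x3A[7] → 0x3B007  P=1,RW=1,US=1,PS=0
  ⇒ phys 0x3BA17  [2 reads]

Entries read for #2: 2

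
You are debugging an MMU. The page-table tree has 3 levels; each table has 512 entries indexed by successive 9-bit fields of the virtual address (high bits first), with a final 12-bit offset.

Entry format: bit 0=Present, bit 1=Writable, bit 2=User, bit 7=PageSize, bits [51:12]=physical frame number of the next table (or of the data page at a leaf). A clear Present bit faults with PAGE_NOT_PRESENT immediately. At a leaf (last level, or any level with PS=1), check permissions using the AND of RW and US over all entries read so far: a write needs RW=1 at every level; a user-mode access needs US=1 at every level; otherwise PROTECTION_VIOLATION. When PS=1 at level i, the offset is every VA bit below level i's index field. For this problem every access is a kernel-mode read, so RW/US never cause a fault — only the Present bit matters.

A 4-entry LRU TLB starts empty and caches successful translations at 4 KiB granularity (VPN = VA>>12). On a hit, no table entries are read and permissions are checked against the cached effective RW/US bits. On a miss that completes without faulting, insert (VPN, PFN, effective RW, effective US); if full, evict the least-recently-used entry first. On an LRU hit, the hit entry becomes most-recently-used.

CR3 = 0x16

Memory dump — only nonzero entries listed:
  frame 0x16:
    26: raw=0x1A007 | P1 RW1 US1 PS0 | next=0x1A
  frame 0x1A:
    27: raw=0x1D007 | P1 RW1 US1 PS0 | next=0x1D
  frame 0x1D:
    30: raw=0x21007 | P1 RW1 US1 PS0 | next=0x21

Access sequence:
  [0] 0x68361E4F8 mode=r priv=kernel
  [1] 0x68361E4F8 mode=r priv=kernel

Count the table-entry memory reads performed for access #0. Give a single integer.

Trace:
#0 VA=0x68361E4F8 (r,kernel):
  [0] read 0x16 idx=26: raw=0x1A007 flags P=1 W=1 U=1 S=0
  [1] read 0x1A idx=27: raw=0x1D007 flags P=1 W=1 U=1 S=0
  [2] read 0x1D idx=30: raw=0x21007 flags P=1 W=1 U=1 S=0
  ✓ 0x214F8  — 3 lookups
#1 VA=0x68361E4F8 (r,kernel):
  TLB hit vpn=0x68361E → PA=0x214F8

Entries read for #0: 3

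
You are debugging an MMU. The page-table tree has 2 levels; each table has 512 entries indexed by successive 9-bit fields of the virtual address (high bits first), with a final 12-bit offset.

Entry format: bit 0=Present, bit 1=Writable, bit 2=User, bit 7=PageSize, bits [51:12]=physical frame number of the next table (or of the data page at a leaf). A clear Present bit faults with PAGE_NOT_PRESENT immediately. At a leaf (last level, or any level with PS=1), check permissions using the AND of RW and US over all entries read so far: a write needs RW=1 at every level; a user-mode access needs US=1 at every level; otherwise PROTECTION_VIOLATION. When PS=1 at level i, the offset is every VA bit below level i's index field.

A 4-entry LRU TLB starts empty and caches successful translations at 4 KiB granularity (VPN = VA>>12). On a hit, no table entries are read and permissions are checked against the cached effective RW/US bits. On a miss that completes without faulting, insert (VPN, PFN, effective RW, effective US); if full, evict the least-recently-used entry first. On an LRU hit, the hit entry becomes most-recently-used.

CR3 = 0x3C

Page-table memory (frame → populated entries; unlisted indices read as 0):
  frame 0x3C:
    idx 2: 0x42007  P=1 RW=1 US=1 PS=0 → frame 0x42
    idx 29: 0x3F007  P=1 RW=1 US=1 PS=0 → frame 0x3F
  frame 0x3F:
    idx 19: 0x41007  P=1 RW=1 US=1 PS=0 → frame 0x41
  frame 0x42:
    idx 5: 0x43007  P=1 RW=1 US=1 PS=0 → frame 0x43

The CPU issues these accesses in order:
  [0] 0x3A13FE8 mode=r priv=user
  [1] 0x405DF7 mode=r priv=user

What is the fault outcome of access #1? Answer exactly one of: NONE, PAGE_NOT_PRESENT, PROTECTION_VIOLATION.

Per-access translation:
#0 VA=0x3A13FE8 (r,user):
  L0 @0x3C[29] → 0x3F007  P=1,RW=1,US=1,PS=0
  L1 @0x3F[19] → 0x41007  P=1,RW=1,US=1,PS=0
  ✓ 0x41FE8  — 2 lookups
#1 VA=0x405DF7 (r,user):
  L0 @0x3C[2] → 0x42007  P=1,RW=1,US=1,PS=0
  L1 @0x42[5] → 0x43007  P=1,RW=1,US=1,PS=0
  ✓ 0x43DF7  — 2 lookups

Access #1 fault: NONE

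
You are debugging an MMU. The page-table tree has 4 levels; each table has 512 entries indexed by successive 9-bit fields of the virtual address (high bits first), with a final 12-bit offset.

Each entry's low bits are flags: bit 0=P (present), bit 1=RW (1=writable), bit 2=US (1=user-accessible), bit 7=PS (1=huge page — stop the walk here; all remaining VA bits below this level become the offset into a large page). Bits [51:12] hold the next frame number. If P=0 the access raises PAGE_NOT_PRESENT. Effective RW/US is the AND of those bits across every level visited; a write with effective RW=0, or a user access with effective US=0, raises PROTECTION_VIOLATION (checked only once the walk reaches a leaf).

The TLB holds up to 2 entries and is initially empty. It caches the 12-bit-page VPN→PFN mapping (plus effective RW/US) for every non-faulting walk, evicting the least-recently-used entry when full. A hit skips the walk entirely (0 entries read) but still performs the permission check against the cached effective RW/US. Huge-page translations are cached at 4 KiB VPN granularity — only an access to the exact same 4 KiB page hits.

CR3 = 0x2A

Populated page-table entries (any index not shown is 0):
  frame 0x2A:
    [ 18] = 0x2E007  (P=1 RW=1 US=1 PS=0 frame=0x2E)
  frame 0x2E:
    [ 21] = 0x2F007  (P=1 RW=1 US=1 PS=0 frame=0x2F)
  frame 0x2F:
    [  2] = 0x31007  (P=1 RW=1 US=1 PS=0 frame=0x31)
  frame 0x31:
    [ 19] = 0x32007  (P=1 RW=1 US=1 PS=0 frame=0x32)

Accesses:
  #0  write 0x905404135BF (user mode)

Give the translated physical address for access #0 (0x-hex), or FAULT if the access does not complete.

Walk each access:
#0 VA=0x905404135BF (w,user):
  L0 @0x2A[18] → 0x2E007  P=1,RW=1,US=1,PS=0
  L1 @0x2E[21] → 0x2F007  P=1,RW=1,US=1,PS=0
  L2 @0x2F[2] → 0x31007  P=1,RW=1,US=1,PS=0
  L3 @0x31[19] → 0x32007  P=1,RW=1,US=1,PS=0
  ⇒ phys 0x325BF  [4 reads]

Access #0 PA: 0x325BF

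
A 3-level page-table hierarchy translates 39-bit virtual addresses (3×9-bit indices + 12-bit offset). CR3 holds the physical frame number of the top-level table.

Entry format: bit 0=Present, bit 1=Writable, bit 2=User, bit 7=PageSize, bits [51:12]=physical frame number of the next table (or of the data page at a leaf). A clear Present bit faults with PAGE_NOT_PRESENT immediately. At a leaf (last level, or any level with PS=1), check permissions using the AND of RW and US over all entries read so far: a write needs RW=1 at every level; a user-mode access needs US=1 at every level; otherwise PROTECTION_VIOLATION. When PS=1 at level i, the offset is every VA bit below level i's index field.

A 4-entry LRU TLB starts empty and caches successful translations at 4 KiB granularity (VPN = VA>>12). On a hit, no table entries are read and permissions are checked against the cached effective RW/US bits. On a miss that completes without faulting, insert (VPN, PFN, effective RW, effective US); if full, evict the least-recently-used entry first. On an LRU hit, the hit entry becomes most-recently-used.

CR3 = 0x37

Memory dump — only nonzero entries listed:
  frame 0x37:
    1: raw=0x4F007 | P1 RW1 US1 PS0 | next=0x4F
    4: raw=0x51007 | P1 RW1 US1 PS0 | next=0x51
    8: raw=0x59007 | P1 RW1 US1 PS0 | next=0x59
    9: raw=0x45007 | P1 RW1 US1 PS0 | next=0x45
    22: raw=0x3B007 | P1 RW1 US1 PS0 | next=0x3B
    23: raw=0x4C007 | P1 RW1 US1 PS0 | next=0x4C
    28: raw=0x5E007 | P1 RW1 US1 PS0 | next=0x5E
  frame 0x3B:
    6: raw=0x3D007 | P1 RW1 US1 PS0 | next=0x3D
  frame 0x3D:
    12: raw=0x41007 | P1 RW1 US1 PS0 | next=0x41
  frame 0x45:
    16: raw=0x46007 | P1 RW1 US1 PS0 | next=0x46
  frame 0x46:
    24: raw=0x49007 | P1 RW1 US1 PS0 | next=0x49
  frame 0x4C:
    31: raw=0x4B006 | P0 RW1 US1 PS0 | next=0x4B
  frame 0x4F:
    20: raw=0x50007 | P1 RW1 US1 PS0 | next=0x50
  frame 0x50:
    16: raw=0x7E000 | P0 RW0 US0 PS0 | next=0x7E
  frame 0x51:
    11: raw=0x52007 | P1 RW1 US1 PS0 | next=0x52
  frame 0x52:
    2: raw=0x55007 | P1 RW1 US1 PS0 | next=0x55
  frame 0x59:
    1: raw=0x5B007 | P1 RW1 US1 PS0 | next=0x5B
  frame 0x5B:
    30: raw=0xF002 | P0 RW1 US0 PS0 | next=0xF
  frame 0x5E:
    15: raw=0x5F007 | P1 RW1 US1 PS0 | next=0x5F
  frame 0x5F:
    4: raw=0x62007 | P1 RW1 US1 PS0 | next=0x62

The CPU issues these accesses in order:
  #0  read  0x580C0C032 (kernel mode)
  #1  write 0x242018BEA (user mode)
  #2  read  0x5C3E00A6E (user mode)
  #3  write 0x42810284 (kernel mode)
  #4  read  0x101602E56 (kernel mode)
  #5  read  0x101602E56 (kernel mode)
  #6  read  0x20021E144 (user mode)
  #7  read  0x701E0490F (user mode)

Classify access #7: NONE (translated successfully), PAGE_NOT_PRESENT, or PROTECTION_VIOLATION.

Per-access translation:
#0 VA=0x580C0C032 (r,kernel):
  L0 @0x37[22] → 0x3B007  P=1,RW=1,US=1,PS=0
  L1 @0x3B[6] → 0x3D007  P=1,RW=1,US=1,PS=0
  L2 @0x3D[12] → 0x41007  P=1,RW=1,US=1,PS=0
  ⇒ phys 0x41032  [3 reads]
#1 VA=0x242018BEA (w,user):
  L0 @0x37[9] → 0x45007  P=1,RW=1,US=1,PS=0
  L1 @0x45[16] → 0x46007  P=1,RW=1,US=1,PS=0
  L2 @0x46[24] → 0x49007  P=1,RW=1,US=1,PS=0
  ⇒ phys 0x49BEA  [3 reads]
#2 VA=0x5C3E00A6E (r,user):
  L0 @0x37[23] → 0x4C007  P=1,RW=1,US=1,PS=0
  L1 @0x4C[31] → 0x4B006  P=0,RW=1,US=1,PS=0
  ✗ PAGE_NOT_PRESENT  [2 reads]
#3 VA=0x42810284 (w,kernel):
  L0 @0x37[1] → 0x4F007  P=1,RW=1,US=1,PS=0
  L1 @0x4F[20] → 0x50007  P=1,RW=1,US=1,PS=0
  L2 @0x50[16] → 0x7E000  P=0,RW=0,US=0,PS=0
  ✗ PAGE_NOT_PRESENT  [3 reads]
#4 VA=0x101602E56 (r,kernel):
  L0 @0x37[4] → 0x51007  P=1,RW=1,US=1,PS=0
  L1 @0x51[11] → 0x52007  P=1,RW=1,US=1,PS=0
  L2 @0x52[2] → 0x55007  P=1,RW=1,US=1,PS=0
  ⇒ phys 0x55E56  [3 reads]
#5 VA=0x101602E56 (r,kernel):
  TLB hit vpn=0x101602 → PA=0x55E56
#6 VA=0x20021E144 (r,user):
  L0 @0x37[8] → 0x59007  P=1,RW=1,US=1,PS=0
  L1 @0x59[1] → 0x5B007  P=1,RW=1,US=1,PS=0
  L2 @0x5B[30] → 0xF002  P=0,RW=1,US=0,PS=0
  ✗ PAGE_NOT_PRESENT  [3 reads]
#7 VA=0x701E0490F (r,user):
  L0 @0x37[28] → 0x5E007  P=1,RW=1,US=1,PS=0
  L1 @0x5E[15] → 0x5F007  P=1,RW=1,US=1,PS=0
  L2 @0x5F[4] → 0x62007  P=1,RW=1,US=1,PS=0
  ⇒ phys 0x6290F  [3 reads]

Access #7 fault: NONE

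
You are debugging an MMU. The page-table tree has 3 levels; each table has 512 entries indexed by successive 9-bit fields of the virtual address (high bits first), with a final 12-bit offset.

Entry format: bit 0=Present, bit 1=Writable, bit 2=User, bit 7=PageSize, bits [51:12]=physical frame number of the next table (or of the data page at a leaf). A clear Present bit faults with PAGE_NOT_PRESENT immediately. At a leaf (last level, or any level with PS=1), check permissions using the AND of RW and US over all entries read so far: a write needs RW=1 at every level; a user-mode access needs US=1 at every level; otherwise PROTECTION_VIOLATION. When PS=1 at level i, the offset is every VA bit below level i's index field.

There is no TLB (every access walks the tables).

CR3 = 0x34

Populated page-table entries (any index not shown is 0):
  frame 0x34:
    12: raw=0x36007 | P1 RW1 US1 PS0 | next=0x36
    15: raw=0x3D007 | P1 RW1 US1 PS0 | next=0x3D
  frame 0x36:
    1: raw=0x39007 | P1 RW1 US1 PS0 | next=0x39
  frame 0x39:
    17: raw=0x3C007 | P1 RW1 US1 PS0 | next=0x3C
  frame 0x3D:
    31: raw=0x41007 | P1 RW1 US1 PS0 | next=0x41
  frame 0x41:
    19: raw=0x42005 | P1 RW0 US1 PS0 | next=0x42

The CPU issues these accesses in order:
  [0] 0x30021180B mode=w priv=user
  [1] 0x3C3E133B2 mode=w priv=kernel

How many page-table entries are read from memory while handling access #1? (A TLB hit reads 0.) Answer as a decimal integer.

Trace:
#0 VA=0x30021180B (w,user):
  L0 @0x34[12] → 0x36007  P=1,RW=1,US=1,PS=0
  L1 @0x36[1] → 0x39007  P=1,RW=1,US=1,PS=0
  L2 @0x39[17] → 0x3C007  P=1,RW=1,US=1,PS=0
  ✓ 0x3C80B  — 3 lookups
#1 VA=0x3C3E133B2 (w,kernel):
  L0 @0x34[15] → 0x3D007  P=1,RW=1,US=1,PS=0
  L1 @0x3D[31] → 0x41007  P=1,RW=1,US=1,PS=0
  L2 @0x41[19] → 0x42005  P=1,RW=0,US=1,PS=0
  → PROTECTION_VIOLATION  (3 entries read)

Entries read for #1: 3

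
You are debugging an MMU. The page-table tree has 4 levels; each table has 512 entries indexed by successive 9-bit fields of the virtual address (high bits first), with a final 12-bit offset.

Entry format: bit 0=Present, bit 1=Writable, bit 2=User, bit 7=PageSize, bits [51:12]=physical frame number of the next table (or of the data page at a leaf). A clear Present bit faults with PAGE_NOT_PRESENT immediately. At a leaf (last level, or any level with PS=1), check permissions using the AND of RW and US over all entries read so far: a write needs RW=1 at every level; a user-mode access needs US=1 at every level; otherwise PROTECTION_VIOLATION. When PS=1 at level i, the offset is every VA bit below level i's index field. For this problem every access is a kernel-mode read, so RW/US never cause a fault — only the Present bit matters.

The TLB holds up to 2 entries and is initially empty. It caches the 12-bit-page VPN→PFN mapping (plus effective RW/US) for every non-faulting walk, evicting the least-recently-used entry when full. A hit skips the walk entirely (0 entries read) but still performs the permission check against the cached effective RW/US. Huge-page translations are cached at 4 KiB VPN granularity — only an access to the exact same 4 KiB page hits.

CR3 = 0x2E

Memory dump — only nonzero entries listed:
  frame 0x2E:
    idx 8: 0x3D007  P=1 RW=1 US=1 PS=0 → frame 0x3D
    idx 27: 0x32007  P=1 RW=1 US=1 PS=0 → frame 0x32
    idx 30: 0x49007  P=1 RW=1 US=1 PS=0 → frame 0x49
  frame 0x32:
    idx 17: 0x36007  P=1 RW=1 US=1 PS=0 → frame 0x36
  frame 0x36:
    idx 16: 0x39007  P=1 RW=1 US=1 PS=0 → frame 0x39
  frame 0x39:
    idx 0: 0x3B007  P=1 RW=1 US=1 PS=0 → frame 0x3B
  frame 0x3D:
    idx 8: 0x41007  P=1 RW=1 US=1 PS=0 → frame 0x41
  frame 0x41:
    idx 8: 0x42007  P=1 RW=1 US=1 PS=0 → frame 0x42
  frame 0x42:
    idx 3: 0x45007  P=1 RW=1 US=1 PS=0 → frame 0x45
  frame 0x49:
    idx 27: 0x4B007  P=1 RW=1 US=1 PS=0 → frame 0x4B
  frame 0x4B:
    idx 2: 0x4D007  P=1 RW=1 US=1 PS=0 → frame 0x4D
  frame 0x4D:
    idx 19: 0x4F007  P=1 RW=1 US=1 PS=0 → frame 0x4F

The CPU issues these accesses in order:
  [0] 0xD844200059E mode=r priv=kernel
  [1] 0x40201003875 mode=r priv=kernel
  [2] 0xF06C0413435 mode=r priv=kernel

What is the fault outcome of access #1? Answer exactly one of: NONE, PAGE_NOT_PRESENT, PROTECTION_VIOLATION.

Walk each access:
#0 VA=0xD844200059E (r,kernel):
  lvl0: tbl 0x2E, slot 27 ⇒ 0x32007 (P1/RW1/US1/PS0)
  lvl1: tbl 0x32, slot 17 ⇒ 0x36007 (P1/RW1/US1/PS0)
  lvl2: tbl 0x36, slot 16 ⇒ 0x39007 (P1/RW1/US1/PS0)
  lvl3: tbl 0x39, slot 0 ⇒ 0x3B007 (P1/RW1/US1/PS0)
  ✓ 0x3B59E  — 4 lookups
#1 VA=0x40201003875 (r,kernel):
  lvl0: tbl 0x2E, slot 8 ⇒ 0x3D007 (P1/RW1/US1/PS0)
  lvl1: tbl 0x3D, slot 8 ⇒ 0x41007 (P1/RW1/US1/PS0)
  lvl2: tbl 0x41, slot 8 ⇒ 0x42007 (P1/RW1/US1/PS0)
  lvl3: tbl 0x42, slot 3 ⇒ 0x45007 (P1/RW1/US1/PS0)
  ✓ 0x45875  — 4 lookups
#2 VA=0xF06C0413435 (r,kernel):
  lvl0: tbl 0x2E, slot 30 ⇒ 0x49007 (P1/RW1/US1/PS0)
  lvl1: tbl 0x49, slot 27 ⇒ 0x4B007 (P1/RW1/US1/PS0)
  lvl2: tbl 0x4B, slot 2 ⇒ 0x4D007 (P1/RW1/US1/PS0)
  lvl3: tbl 0x4D, slot 19 ⇒ 0x4F007 (P1/RW1/US1/PS0)
  ✓ 0x4F435  — 4 lookups

Access #1 fault: NONE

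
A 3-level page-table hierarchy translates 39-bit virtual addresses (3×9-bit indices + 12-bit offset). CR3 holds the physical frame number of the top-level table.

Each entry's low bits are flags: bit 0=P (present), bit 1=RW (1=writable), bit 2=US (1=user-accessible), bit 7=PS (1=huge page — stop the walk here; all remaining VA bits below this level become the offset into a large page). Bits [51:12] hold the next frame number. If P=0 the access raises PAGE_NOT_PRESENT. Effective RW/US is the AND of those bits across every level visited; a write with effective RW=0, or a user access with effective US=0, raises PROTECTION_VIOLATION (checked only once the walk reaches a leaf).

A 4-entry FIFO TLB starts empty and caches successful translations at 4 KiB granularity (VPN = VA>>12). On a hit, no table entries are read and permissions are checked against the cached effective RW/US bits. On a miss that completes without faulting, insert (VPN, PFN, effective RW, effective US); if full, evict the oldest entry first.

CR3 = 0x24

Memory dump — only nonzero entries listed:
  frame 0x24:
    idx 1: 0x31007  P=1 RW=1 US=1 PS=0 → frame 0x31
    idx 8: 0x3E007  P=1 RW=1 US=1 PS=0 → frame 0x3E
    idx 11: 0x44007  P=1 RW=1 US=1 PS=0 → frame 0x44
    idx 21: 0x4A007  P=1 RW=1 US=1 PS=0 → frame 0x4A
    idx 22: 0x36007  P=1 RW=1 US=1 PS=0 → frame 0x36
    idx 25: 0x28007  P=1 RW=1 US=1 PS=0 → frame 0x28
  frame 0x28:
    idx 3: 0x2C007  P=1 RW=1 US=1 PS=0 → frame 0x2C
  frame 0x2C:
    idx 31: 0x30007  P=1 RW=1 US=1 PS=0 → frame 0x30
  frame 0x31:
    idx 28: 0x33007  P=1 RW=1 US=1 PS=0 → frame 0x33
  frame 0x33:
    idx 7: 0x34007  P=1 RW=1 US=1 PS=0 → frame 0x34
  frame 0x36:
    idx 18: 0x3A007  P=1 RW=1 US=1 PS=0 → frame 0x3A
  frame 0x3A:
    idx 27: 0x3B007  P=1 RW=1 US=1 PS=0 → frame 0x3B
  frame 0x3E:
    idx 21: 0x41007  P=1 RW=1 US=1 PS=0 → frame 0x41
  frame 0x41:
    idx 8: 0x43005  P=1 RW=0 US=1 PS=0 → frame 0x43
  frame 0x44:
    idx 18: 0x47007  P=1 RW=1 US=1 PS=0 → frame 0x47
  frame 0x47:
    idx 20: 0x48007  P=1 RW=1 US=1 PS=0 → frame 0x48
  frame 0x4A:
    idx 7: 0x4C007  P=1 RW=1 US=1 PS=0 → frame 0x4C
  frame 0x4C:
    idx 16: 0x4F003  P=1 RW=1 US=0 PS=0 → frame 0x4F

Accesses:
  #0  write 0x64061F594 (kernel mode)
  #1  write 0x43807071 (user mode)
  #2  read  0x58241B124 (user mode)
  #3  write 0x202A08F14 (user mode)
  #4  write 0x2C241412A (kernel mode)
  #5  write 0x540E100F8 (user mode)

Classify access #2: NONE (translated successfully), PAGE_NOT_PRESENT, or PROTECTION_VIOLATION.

Per-access translation:
#0 VA=0x64061F594 (w,kernel):
  L0 @0x24[25] → 0x28007  P=1,RW=1,US=1,PS=0
  L1 @0x28[3] → 0x2C007  P=1,RW=1,US=1,PS=0
  L2 @0x2C[31] → 0x30007  P=1,RW=1,US=1,PS=0
  → PA=0x30594  (3 entries read)
#1 VA=0x43807071 (w,user):
  L0 @0x24[1] → 0x31007  P=1,RW=1,US=1,PS=0
  L1 @0x31[28] → 0x33007  P=1,RW=1,US=1,PS=0
  L2 @0x33[7] → 0x34007  P=1,RW=1,US=1,PS=0
  → PA=0x34071  (3 entries read)
#2 VA=0x58241B124 (r,user):
  L0 @0x24[22] → 0x36007  P=1,RW=1,US=1,PS=0
  L1 @0x36[18] → 0x3A007  P=1,RW=1,US=1,PS=0
  L2 @0x3A[27] → 0x3B007  P=1,RW=1,US=1,PS=0
  → PA=0x3B124  (3 entries read)
#3 VA=0x202A08F14 (w,user):
  L0 @0x24[8] → 0x3E007  P=1,RW=1,US=1,PS=0
  L1 @0x3E[21] → 0x41007  P=1,RW=1,US=1,PS=0
  L2 @0x41[8] → 0x43005  P=1,RW=0,US=1,PS=0
  ✗ PROTECTION_VIOLATION  [3 reads]
#4 VA=0x2C241412A (w,kernel):
  L0 @0x24[11] → 0x44007  P=1,RW=1,US=1,PS=0
  L1 @0x44[18] → 0x47007  P=1,RW=1,US=1,PS=0
  L2 @0x47[20] → 0x48007  P=1,RW=1,US=1,PS=0
  → PA=0x4812A  (3 entries read)
#5 VA=0x540E100F8 (w,user):
  L0 @0x24[21] → 0x4A007  P=1,RW=1,US=1,PS=0
  L1 @0x4A[7] → 0x4C007  P=1,RW=1,US=1,PS=0
  L2 @0x4C[16] → 0x4F003  P=1,RW=1,US=0,PS=0
  ✗ PROTECTION_VIOLATION  [3 reads]

Access #2 fault: NONE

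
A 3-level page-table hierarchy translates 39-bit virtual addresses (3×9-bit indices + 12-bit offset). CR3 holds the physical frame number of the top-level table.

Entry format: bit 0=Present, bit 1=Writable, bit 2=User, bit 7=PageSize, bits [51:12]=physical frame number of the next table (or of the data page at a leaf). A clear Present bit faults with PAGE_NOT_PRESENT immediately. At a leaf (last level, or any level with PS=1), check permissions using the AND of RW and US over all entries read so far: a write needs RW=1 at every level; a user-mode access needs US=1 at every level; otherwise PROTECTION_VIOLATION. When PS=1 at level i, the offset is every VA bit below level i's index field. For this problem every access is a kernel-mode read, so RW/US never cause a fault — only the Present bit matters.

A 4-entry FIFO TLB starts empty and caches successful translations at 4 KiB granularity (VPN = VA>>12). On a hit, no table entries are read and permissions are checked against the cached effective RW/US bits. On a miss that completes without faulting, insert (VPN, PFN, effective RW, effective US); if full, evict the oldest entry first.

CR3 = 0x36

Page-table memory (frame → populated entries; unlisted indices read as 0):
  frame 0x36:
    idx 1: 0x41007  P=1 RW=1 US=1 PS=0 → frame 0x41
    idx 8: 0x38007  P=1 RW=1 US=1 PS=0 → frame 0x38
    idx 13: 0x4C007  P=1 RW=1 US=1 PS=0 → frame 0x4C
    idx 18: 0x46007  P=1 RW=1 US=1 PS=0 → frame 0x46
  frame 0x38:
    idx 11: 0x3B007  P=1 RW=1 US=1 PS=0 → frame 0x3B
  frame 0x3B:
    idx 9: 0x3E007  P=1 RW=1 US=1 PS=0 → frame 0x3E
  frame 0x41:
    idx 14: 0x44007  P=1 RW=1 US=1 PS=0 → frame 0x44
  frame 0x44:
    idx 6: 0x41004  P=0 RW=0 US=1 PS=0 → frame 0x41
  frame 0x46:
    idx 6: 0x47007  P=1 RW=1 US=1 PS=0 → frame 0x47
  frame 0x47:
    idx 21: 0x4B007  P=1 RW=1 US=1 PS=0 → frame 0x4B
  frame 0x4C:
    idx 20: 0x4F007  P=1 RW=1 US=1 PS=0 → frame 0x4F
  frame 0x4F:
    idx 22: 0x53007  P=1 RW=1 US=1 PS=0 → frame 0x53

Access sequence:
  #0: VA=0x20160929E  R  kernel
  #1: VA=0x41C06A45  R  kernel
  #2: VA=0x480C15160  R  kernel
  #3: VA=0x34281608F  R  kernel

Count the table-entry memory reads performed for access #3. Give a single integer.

Trace:
#0 VA=0x20160929E (r,kernel):
  L0: frame=0x36 idx=8 entry=0x38007 [P=1 RW=1 US=1 PS=0]
  L1: frame=0x38 idx=11 entry=0x3B007 [P=1 RW=1 US=1 PS=0]
  L2: frame=0x3B idx=9 entry=0x3E007 [P=1 RW=1 US=1 PS=0]
  ⇒ phys 0x3E29E  [3 reads]
#1 VA=0x41C06A45 (r,kernel):
  L0: frame=0x36 idx=1 entry=0x41007 [P=1 RW=1 US=1 PS=0]
  L1: frame=0x41 idx=14 entry=0x44007 [P=1 RW=1 US=1 PS=0]
  L2: frame=0x44 idx=6 entry=0x41004 [P=0 RW=0 US=1 PS=0]
  → PAGE_NOT_PRESENT  (3 entries read)
#2 VA=0x480C15160 (r,kernel):
  L0: frame=0x36 idx=18 entry=0x46007 [P=1 RW=1 US=1 PS=0]
  L1: frame=0x46 idx=6 entry=0x47007 [P=1 RW=1 US=1 PS=0]
  L2: frame=0x47 idx=21 entry=0x4B007 [P=1 RW=1 US=1 PS=0]
  ⇒ phys 0x4B160  [3 reads]
#3 VA=0x34281608F (r,kernel):
  L0: frame=0x36 idx=13 entry=0x4C007 [P=1 RW=1 US=1 PS=0]
  L1: frame=0x4C idx=20 entry=0x4F007 [P=1 RW=1 US=1 PS=0]
  L2: frame=0x4F idx=22 entry=0x53007 [P=1 RW=1 US=1 PS=0]
  ⇒ phys 0x5308F  [3 reads]

Entries read for #3: 3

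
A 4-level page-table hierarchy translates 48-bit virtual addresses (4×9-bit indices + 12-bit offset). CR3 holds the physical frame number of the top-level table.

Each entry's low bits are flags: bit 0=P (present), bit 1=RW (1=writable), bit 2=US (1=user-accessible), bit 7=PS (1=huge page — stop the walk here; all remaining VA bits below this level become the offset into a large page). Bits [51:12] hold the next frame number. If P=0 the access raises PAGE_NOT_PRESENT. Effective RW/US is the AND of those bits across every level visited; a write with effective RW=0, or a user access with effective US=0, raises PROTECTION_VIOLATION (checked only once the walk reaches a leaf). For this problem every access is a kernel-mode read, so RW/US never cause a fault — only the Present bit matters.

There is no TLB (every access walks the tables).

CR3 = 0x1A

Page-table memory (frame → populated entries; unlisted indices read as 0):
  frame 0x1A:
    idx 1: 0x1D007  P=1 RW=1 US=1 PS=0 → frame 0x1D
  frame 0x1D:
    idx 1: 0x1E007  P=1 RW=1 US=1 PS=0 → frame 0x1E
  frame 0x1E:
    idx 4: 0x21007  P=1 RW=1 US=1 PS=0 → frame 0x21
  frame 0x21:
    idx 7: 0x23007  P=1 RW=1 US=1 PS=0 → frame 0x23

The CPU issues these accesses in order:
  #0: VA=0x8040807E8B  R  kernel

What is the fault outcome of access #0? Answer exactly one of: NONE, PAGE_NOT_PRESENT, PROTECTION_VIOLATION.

Walk each access:
#0 VA=0x8040807E8B (r,kernel):
  L0 @0x1A[1] → 0x1D007  P=1,RW=1,US=1,PS=0
  L1 @0x1D[1] → 0x1E007  P=1,RW=1,US=1,PS=0
  L2 @0x1E[4] → 0x21007  P=1,RW=1,US=1,PS=0
  L3 @0x21[7] → 0x23007  P=1,RW=1,US=1,PS=0
  ✓ 0x23E8B  — 4 lookups

Access #0 fault: NONE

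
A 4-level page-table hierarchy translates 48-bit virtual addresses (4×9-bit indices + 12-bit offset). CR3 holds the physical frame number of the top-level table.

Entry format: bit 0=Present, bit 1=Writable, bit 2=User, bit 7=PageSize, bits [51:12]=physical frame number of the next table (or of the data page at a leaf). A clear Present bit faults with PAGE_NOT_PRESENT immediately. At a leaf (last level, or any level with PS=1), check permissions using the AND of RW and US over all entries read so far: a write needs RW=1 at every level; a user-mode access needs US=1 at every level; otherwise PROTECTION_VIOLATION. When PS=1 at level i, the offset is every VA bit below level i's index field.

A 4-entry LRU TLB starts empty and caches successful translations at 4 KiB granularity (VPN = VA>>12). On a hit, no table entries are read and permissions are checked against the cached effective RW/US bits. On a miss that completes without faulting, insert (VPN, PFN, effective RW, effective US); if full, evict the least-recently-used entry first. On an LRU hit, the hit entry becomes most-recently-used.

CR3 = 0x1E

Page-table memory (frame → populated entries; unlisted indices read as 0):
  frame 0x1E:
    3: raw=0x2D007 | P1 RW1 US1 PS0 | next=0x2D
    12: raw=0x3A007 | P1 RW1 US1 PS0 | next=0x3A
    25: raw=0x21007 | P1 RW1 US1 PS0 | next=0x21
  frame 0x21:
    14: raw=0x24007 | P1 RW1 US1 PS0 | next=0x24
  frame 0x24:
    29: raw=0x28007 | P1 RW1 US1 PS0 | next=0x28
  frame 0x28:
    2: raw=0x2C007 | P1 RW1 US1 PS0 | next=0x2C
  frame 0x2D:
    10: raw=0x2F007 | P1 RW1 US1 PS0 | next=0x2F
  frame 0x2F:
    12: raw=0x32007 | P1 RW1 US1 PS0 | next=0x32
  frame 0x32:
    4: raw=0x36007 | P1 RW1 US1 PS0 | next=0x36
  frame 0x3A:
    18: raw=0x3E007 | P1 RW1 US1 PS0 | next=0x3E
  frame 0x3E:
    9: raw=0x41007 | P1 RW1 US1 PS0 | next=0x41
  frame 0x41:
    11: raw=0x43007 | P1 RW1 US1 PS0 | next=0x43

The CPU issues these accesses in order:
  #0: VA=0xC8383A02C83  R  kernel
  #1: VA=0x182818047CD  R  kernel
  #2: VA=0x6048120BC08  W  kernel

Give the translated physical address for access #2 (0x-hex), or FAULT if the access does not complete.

Trace:
#0 VA=0xC8383A02C83 (r,kernel):
  L0 @0x1E[25] → 0x21007  P=1,RW=1,US=1,PS=0
  L1 @0x21[14] → 0x24007  P=1,RW=1,US=1,PS=0
  L2 @0x24[29] → 0x28007  P=1,RW=1,US=1,PS=0
  L3 @0x28[2] → 0x2C007  P=1,RW=1,US=1,PS=0
  → PA=0x2CC83  (4 entries read)
#1 VA=0x182818047CD (r,kernel):
  L0 @0x1E[3] → 0x2D007  P=1,RW=1,US=1,PS=0
  L1 @0x2D[10] → 0x2F007  P=1,RW=1,US=1,PS=0
  L2 @0x2F[12] → 0x32007  P=1,RW=1,US=1,PS=0
  L3 @0x32[4] → 0x36007  P=1,RW=1,US=1,PS=0
  → PA=0x367CD  (4 entries read)
#2 VA=0x6048120BC08 (w,kernel):
  L0 @0x1E[12] → 0x3A007  P=1,RW=1,US=1,PS=0
  L1 @0x3A[18] → 0x3E007  P=1,RW=1,US=1,PS=0
  L2 @0x3E[9] → 0x41007  P=1,RW=1,US=1,PS=0
  L3 @0x41[11] → 0x43007  P=1,RW=1,US=1,PS=0
  → PA=0x43C08  (4 entries read)

Access #2 PA: 0x43C08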